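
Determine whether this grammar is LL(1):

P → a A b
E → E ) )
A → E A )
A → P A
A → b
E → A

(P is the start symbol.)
No. Predict set conflict for E: { 'a', 'b' }

A grammar is LL(1) if for each non-terminal N with multiple productions, the predict sets of those productions are pairwise disjoint, where PREDICT(N → α) = (FIRST(α) \ {ε}) ∪ (FOLLOW(N) if α ⇒* ε).

Relevant sets:
  FIRST(E) = { 'a', 'b' }
  FIRST(A) = { 'a', 'b' }
  FIRST(P) = { 'a' }

For E:
  PREDICT(E → E ')' ')') = { 'a', 'b' }
  PREDICT(E → A) = { 'a', 'b' }
For A:
  PREDICT(A → E A ')') = { 'a', 'b' }
  PREDICT(A → P A) = { 'a' }
  PREDICT(A → b) = { 'b' }
P has a single production, so nothing to check there.

Conflict found: Predict set conflict for E: { 'a', 'b' }
The grammar is NOT LL(1).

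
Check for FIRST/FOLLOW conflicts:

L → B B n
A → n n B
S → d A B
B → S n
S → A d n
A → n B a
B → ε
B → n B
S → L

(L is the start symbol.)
A FIRST/FOLLOW conflict occurs when a non-terminal N has a nullable alternative N → β (β ⇒* ε) and another alternative N → α with FIRST(α) ∩ FOLLOW(N) ≠ ∅: on such a lookahead the parser cannot decide between expanding α and letting N vanish via β.

Nullable non-terminals: B.
FIRST sets used below: FIRST(S) = { 'd', 'n' }

B: nullable alternative(s) B → ε; FOLLOW(B) = { 'a', 'd', 'n' }
  B → S n: FIRST \ {ε} = { 'd', 'n' } — overlaps FOLLOW(B) on { 'd', 'n' }: CONFLICT
  B → ε: FIRST \ {ε} = { } — this is the only nullable alternative, skip
  B → n B: FIRST \ {ε} = { 'n' } — overlaps FOLLOW(B) on { 'n' }: CONFLICT

A, L, S have no nullable alternative, so no FIRST/FOLLOW check is needed there.

So the grammar has 2 FIRST/FOLLOW conflicts (marked CONFLICT above).

Answer: Yes. B → S n with FOLLOW(B) on { 'd', 'n' }; B → n B with FOLLOW(B) on { 'n' }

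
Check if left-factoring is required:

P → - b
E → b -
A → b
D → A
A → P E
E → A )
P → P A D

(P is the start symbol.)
No, left-factoring is not needed

Left-factoring is needed when two productions for the same non-terminal
share a common prefix on the right-hand side.

Productions for P:
  P → - b
  P → P A D
Productions for E:
  E → b -
  E → A )
Productions for A:
  A → b
  A → P E

No common prefixes found.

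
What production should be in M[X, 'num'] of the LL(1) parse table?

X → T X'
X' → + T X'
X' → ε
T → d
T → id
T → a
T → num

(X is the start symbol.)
To find M[X, 'num'], we find productions for X where 'num' is in the predict set (PREDICT(N → α) = (FIRST(α) \ {ε}) ∪ (FOLLOW(N) if α ⇒* ε)).

Relevant sets:
  FIRST(T) = { 'a', 'd', 'id', 'num' }

X → T X': PREDICT = { 'a', 'd', 'id', 'num' }
  'num' is in predict set, so this production goes in M[X, 'num']

M[X, 'num'] = X → T X'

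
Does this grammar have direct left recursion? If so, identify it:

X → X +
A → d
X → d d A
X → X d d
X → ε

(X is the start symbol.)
X → X +: LEFT RECURSIVE (starts with X)
A → d: starts with d
X → d d A: starts with d
X → X d d: LEFT RECURSIVE (starts with X)
X → ε: starts with ε

The grammar has direct left recursion on: X.

Answer: Yes, X is left-recursive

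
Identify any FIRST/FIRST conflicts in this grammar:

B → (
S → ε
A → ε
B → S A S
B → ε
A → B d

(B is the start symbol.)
Yes. B → '(' / B → S A S on { '(' }; B → S A S / B → ε on { ε }

A FIRST/FIRST conflict occurs when two productions N → α and N → β for the same non-terminal have FIRST(α) ∩ FIRST(β) ≠ ∅ (with ε ∈ FIRST of a nullable right-hand side, so two nullable alternatives also conflict).

FIRST sets of the non-terminals at (or reachable through a nullable prefix from) the front of some alternative:
  FIRST(S) = { ε }
  FIRST(A) = { '(', 'd', ε }
  FIRST(B) = { '(', 'd', ε }

Productions for B:
  B → (: FIRST = { '(' }
  B → S A S: FIRST = { '(', 'd', ε }
  B → ε: FIRST = { ε }
Productions for A:
  A → ε: FIRST = { ε }
  A → B d: FIRST = { '(', 'd' }
S has only one production, so no FIRST/FIRST conflict is possible there.

Conflict for B: B → ( and B → S A S
  Overlap: { '(' }
Conflict for B: B → S A S and B → ε
  Overlap: { ε }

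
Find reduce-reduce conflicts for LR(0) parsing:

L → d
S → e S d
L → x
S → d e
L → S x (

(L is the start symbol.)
No reduce-reduce conflicts

A reduce-reduce conflict occurs when an LR(0) state has two complete items [A → α .] and [B → β .] — both call for a reduction, and with no lookahead the parser cannot choose between them.

Augment with L' → L and build the canonical LR(0) collection (I0 = CLOSURE({[L' → . L]}), then GOTO on every symbol after a dot until no new states appear). It has 12 states:
  I0: { [L → . S x (], [L → . d], [L → . x], [L' → . L], [S → . d e], [S → . e S d] }  — shift
  I1: { [L' → L .] }  — accept
  I2: { [L → S . x (] }  — shift
  I3: { [L → d .], [S → d . e] }  — shift, reduce
  I4: { [S → . d e], [S → . e S d], [S → e . S d] }  — shift
  I5: { [L → x .] }  — reduce
  I6: { [S → e S . d] }  — shift
  I7: { [S → d . e] }  — shift
  I8: { [S → d e .] }  — reduce
  I9: { [S → e S d .] }  — reduce
  I10: { [L → S x . (] }  — shift
  I11: { [L → S x ( .] }  — reduce

No state contains more than one complete item.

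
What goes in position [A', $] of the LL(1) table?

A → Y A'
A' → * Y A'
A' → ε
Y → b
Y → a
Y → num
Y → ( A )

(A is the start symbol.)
To find M[A', $], we find productions for A' where $ is in the predict set (PREDICT(N → α) = (FIRST(α) \ {ε}) ∪ (FOLLOW(N) if α ⇒* ε)).

Relevant sets:
  FOLLOW(A') = { $, ')' }

A' → * Y A': PREDICT = { '*' }
A' → ε: PREDICT = { $, ')' }
  $ is in predict set, so this production goes in M[A', $]

M[A', $] = A' → ε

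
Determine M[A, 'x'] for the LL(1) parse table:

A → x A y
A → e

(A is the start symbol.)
A → x A y

To find M[A, 'x'], we find productions for A where 'x' is in the predict set (PREDICT(N → α) = (FIRST(α) \ {ε}) ∪ (FOLLOW(N) if α ⇒* ε)).

A → x A y: PREDICT = { 'x' }
  'x' is in predict set, so this production goes in M[A, 'x']
A → e: PREDICT = { 'e' }

M[A, 'x'] = A → x A y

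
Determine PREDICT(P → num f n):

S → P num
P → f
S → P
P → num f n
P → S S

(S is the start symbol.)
PREDICT(P → num f n) = (FIRST(RHS) \ {ε}) ∪ (FOLLOW(P) if ε ∈ FIRST(RHS), i.e. RHS ⇒* ε)
FIRST(num f n) = { 'num' }
ε ∉ FIRST(num f n), so FOLLOW(P) is not added.
PREDICT(P → num f n) = { 'num' }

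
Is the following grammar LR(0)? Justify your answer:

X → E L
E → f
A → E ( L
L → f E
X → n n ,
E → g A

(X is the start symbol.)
A grammar is LR(0) if no state in the canonical LR(0) collection has:
  - both a shift item (dot before a terminal) and a complete item (shift-reduce conflict), or
  - two or more complete items (reduce-reduce conflict; the accept item [X' → X .] counts as a complete item here).

Augment with X' → X and build the canonical LR(0) collection (I0 = CLOSURE({[X' → . X]}), then GOTO on every symbol after a dot until no new states appear). It has 15 states:
  I0: { [E → . f], [E → . g A], [X → . E L], [X → . n n ,], [X' → . X] }  — shift
  I1: { [L → . f E], [X → E . L] }  — shift
  I2: { [X' → X .] }  — accept
  I3: { [E → f .] }  — reduce
  I4: { [A → . E ( L], [E → . f], [E → . g A], [E → g . A] }  — shift
  I5: { [X → n . n ,] }  — shift
  I6: { [X → n n . ,] }  — shift
  I7: { [X → n n , .] }  — reduce
  I8: { [E → g A .] }  — reduce
  I9: { [A → E . ( L] }  — shift
  I10: { [A → E ( . L], [L → . f E] }  — shift
  I11: { [A → E ( L .] }  — reduce
  I12: { [E → . f], [E → . g A], [L → f . E] }  — shift
  I13: { [L → f E .] }  — reduce
  I14: { [X → E L .] }  — reduce

Every state is either a pure shift/goto state or contains exactly one complete item and nothing to shift — no conflicts. The grammar is LR(0).

Answer: Yes, the grammar is LR(0)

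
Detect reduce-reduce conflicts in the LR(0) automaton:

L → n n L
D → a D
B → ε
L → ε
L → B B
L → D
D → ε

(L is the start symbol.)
Yes — I0: [B → .] vs [D → .]; I6: [B → .] vs [D → .]

A reduce-reduce conflict occurs when an LR(0) state has two complete items [A → α .] and [B → β .] — both call for a reduction, and with no lookahead the parser cannot choose between them.

Augment with L' → L and build the canonical LR(0) collection (I0 = CLOSURE({[L' → . L]}), then GOTO on every symbol after a dot until no new states appear). It has 10 states:
  I0: { [B → .], [D → . a D], [D → .], [L → . B B], [L → . D], [L → . n n L], [L → .], [L' → . L] }  — shift, 3 reduces
  I1: { [B → .], [L → B . B] }  — reduce
  I2: { [L → D .] }  — reduce
  I3: { [L' → L .] }  — accept
  I4: { [D → . a D], [D → .], [D → a . D] }  — shift, reduce
  I5: { [L → n . n L] }  — shift
  I6: { [B → .], [D → . a D], [D → .], [L → . B B], [L → . D], [L → . n n L], [L → .], [L → n n . L] }  — shift, 3 reduces
  I7: { [L → n n L .] }  — reduce
  I8: { [D → a D .] }  — reduce
  I9: { [L → B B .] }  — reduce

I0 contains complete items [B → .], [D → .], [L → .] — reduce-reduce conflict.
I6 contains complete items [B → .], [D → .], [L → .] — reduce-reduce conflict.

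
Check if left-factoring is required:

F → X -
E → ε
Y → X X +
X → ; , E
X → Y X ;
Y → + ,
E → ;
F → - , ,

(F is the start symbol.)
Left-factoring is needed when two productions for the same non-terminal
share a common prefix on the right-hand side.

Productions for F:
  F → X -
  F → - , ,
Productions for E:
  E → ε
  E → ;
Productions for Y:
  Y → X X +
  Y → + ,
Productions for X:
  X → ; , E
  X → Y X ;

No common prefixes found.

Answer: No, left-factoring is not needed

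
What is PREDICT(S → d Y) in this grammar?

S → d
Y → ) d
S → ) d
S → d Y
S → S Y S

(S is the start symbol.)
PREDICT(S → d Y) = (FIRST(RHS) \ {ε}) ∪ (FOLLOW(S) if ε ∈ FIRST(RHS), i.e. RHS ⇒* ε)
FIRST(d Y) = { 'd' }
ε ∉ FIRST(d Y), so FOLLOW(S) is not added.
PREDICT(S → d Y) = { 'd' }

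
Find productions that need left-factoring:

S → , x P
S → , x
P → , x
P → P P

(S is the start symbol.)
Yes, S has productions with common prefix ', x'

Left-factoring is needed when two productions for the same non-terminal
share a common prefix on the right-hand side.

Productions for S:
  S → , x P
  S → , x
Productions for P:
  P → , x
  P → P P

Found common prefix ', x' in productions for S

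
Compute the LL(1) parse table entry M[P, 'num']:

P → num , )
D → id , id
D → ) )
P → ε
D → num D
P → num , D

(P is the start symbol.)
P → num , ), P → num , D

To find M[P, 'num'], we find productions for P where 'num' is in the predict set (PREDICT(N → α) = (FIRST(α) \ {ε}) ∪ (FOLLOW(N) if α ⇒* ε)).

Relevant sets:
  FOLLOW(P) = { $ }

P → num , ): PREDICT = { 'num' }
  'num' is in predict set, so this production goes in M[P, 'num']
P → ε: PREDICT = { $ }
P → num , D: PREDICT = { 'num' }
  'num' is in predict set, so this production goes in M[P, 'num']

M[P, 'num'] = P → num , ), P → num , D  (a multiply-defined cell — the grammar is not LL(1))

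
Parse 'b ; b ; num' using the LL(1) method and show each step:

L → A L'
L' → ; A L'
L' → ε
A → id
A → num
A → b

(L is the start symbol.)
Stack is shown with the top on the left.

Stack     Input          Action
-------------------------------
L $       b ; b ; num $  output L → A L'
A L' $    b ; b ; num $  output A → b
b L' $    b ; b ; num $  match 'b'
L' $      ; b ; num $    output L' → ; A L'
; A L' $  ; b ; num $    match ';'
A L' $    b ; num $      output A → b
b L' $    b ; num $      match 'b'
L' $      ; num $        output L' → ; A L'
; A L' $  ; num $        match ';'
A L' $    num $          output A → num
num L' $  num $          match 'num'
L' $      $              output L' → ε
$         $              accept

The string is accepted.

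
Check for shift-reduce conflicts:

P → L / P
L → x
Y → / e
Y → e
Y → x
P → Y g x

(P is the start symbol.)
No shift-reduce conflicts

A shift-reduce conflict occurs when an LR(0) state has both:
  - a complete (reduce) item [A → α .] (dot at the end), and
  - a shift item [B → β . c γ] (dot before a terminal).

Augment with P' → P and build the canonical LR(0) collection (I0 = CLOSURE({[P' → . P]}), then GOTO on every symbol after a dot until no new states appear). It has 12 states:
  I0: { [L → . x], [P → . L / P], [P → . Y g x], [P' → . P], [Y → . / e], [Y → . e], [Y → . x] }  — shift
  I1: { [Y → / . e] }  — shift
  I2: { [P → L . / P] }  — shift
  I3: { [P' → P .] }  — accept
  I4: { [P → Y . g x] }  — shift
  I5: { [Y → e .] }  — reduce
  I6: { [L → x .], [Y → x .] }  — 2 reduces
  I7: { [P → Y g . x] }  — shift
  I8: { [P → Y g x .] }  — reduce
  I9: { [L → . x], [P → . L / P], [P → . Y g x], [P → L / . P], [Y → . / e], [Y → . e], [Y → . x] }  — shift
  I10: { [P → L / P .] }  — reduce
  I11: { [Y → / e .] }  — reduce

No state contains both a complete item and a shift item.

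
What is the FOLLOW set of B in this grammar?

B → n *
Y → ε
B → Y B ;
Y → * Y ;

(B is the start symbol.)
To compute FOLLOW(B), find every occurrence of B on a right-hand side N → α B β: add FIRST(β) \ {ε}, and if β is empty or nullable also add FOLLOW(N). Iterate to a fixed point.

B is the start symbol, so $ ∈ FOLLOW(B).
In B → Y B ;: B is followed by ';', add FIRST(';') \ {ε} = { ';' }

Taking the union: FOLLOW(B) = { $, ';' }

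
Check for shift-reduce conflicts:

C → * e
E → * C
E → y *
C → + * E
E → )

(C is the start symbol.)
No shift-reduce conflicts

Augment with C' → C and build the canonical LR(0) collection (I0 = CLOSURE({[C' → . C]}), then GOTO on every symbol after a dot until no new states appear). It has 12 states:
  I0: { [C → . * e], [C → . + * E], [C' → . C] }  — shift
  I1: { [C → * . e] }  — shift
  I2: { [C → + . * E] }  — shift
  I3: { [C' → C .] }  — accept
  I4: { [C → + * . E], [E → . )], [E → . * C], [E → . y *] }  — shift
  I5: { [E → ) .] }  — reduce
  I6: { [C → . * e], [C → . + * E], [E → * . C] }  — shift
  I7: { [C → + * E .] }  — reduce
  I8: { [E → y . *] }  — shift
  I9: { [E → y * .] }  — reduce
  I10: { [E → * C .] }  — reduce
  I11: { [C → * e .] }  — reduce

No state contains both a complete item and a shift item.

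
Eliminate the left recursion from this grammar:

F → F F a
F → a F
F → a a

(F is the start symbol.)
F is directly left-recursive. The standard transformation for
  A → A α₁ | ... | A α_m | β₁ | ... | β_n
is
  A  → β₁ A' | ... | β_n A'
  A' → α₁ A' | ... | α_m A' | ε

F → a F becomes F → a F F'
F → a a becomes F → a a F'
F → F F a becomes F' → F a F'
Add F' → ε

Resulting grammar:
F → a F F'
F → a a F'
F' → F a F'
F' → ε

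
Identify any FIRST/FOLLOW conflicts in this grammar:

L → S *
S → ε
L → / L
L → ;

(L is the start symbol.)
A FIRST/FOLLOW conflict occurs when a non-terminal N has a nullable alternative N → β (β ⇒* ε) and another alternative N → α with FIRST(α) ∩ FOLLOW(N) ≠ ∅: on such a lookahead the parser cannot decide between expanding α and letting N vanish via β.

Nullable non-terminals: S.
S has a nullable alternative but only one production, so nothing to check.

L has no nullable alternative, so no FIRST/FOLLOW check is needed there.

No FIRST/FOLLOW conflicts found.

Answer: No FIRST/FOLLOW conflicts.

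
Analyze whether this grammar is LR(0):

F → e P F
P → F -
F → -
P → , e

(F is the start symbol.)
Augment with F' → F and build the canonical LR(0) collection (I0 = CLOSURE({[F' → . F]}), then GOTO on every symbol after a dot until no new states appear). It has 10 states:
  I0: { [F → . -], [F → . e P F], [F' → . F] }  — shift
  I1: { [F → - .] }  — reduce
  I2: { [F' → F .] }  — accept
  I3: { [F → . -], [F → . e P F], [F → e . P F], [P → . , e], [P → . F -] }  — shift
  I4: { [P → , . e] }  — shift
  I5: { [P → F . -] }  — shift
  I6: { [F → . -], [F → . e P F], [F → e P . F] }  — shift
  I7: { [F → e P F .] }  — reduce
  I8: { [P → F - .] }  — reduce
  I9: { [P → , e .] }  — reduce

Every state is either a pure shift/goto state or contains exactly one complete item and nothing to shift — no conflicts. The grammar is LR(0).

Answer: Yes, the grammar is LR(0)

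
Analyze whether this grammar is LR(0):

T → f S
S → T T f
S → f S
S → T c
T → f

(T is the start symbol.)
Augment with T' → T and build the canonical LR(0) collection (I0 = CLOSURE({[T' → . T]}), then GOTO on every symbol after a dot until no new states appear). It has 10 states:
  I0: { [T → . f S], [T → . f], [T' → . T] }  — shift
  I1: { [T' → T .] }  — accept
  I2: { [S → . T T f], [S → . T c], [S → . f S], [T → . f S], [T → . f], [T → f . S], [T → f .] }  — shift, reduce
  I3: { [T → f S .] }  — reduce
  I4: { [S → T . T f], [S → T . c], [T → . f S], [T → . f] }  — shift
  I5: { [S → . T T f], [S → . T c], [S → . f S], [S → f . S], [T → . f S], [T → . f], [T → f . S], [T → f .] }  — shift, reduce
  I6: { [S → f S .], [T → f S .] }  — 2 reduces
  I7: { [S → T T . f] }  — shift
  I8: { [S → T c .] }  — reduce
  I9: { [S → T T f .] }  — reduce

Conflict in state I2:
  Shift-reduce conflict between [T → f .] and [S → . f S]
So the grammar is NOT LR(0).

Answer: No. Shift-reduce conflict between [T → f .] and [S → . f S]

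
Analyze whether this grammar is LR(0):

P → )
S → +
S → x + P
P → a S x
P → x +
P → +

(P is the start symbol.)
Augment with P' → P and build the canonical LR(0) collection (I0 = CLOSURE({[P' → . P]}), then GOTO on every symbol after a dot until no new states appear). It has 13 states:
  I0: { [P → . )], [P → . +], [P → . a S x], [P → . x +], [P' → . P] }  — shift
  I1: { [P → ) .] }  — reduce
  I2: { [P → + .] }  — reduce
  I3: { [P' → P .] }  — accept
  I4: { [P → a . S x], [S → . +], [S → . x + P] }  — shift
  I5: { [P → x . +] }  — shift
  I6: { [P → x + .] }  — reduce
  I7: { [S → + .] }  — reduce
  I8: { [P → a S . x] }  — shift
  I9: { [S → x . + P] }  — shift
  I10: { [P → . )], [P → . +], [P → . a S x], [P → . x +], [S → x + . P] }  — shift
  I11: { [S → x + P .] }  — reduce
  I12: { [P → a S x .] }  — reduce

Every state is either a pure shift/goto state or contains exactly one complete item and nothing to shift — no conflicts. The grammar is LR(0).

Answer: Yes, the grammar is LR(0)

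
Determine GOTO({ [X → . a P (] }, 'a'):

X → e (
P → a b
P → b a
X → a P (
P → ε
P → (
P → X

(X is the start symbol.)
{ [P → . (], [P → . X], [P → . a b], [P → . b a], [P → .], [X → . a P (], [X → . e (], [X → a . P (] }

GOTO(I, 'a') = CLOSURE({ [A → αX.β] : [A → α.Xβ] ∈ I, X = 'a' })

Items with dot before 'a', with the dot advanced:
  [X → . a P (] → [X → a . P (]
Closure of the advanced items:
  [X → a . P (] has the dot before P: add [P → . a b], [P → . b a], [P → .], [P → . (], [P → . X]
  [P → . X] has the dot before X: add [X → . e (], [X → . a P (]

GOTO = { [P → . (], [P → . X], [P → . a b], [P → . b a], [P → .], [X → . a P (], [X → . e (], [X → a . P (] }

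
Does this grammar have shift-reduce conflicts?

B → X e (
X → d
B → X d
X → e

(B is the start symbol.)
A shift-reduce conflict occurs when an LR(0) state has both:
  - a complete (reduce) item [A → α .] (dot at the end), and
  - a shift item [B → β . c γ] (dot before a terminal).

Augment with B' → B and build the canonical LR(0) collection (I0 = CLOSURE({[B' → . B]}), then GOTO on every symbol after a dot until no new states appear). It has 8 states:
  I0: { [B → . X d], [B → . X e (], [B' → . B], [X → . d], [X → . e] }  — shift
  I1: { [B' → B .] }  — accept
  I2: { [B → X . d], [B → X . e (] }  — shift
  I3: { [X → d .] }  — reduce
  I4: { [X → e .] }  — reduce
  I5: { [B → X d .] }  — reduce
  I6: { [B → X e . (] }  — shift
  I7: { [B → X e ( .] }  — reduce

No state contains both a complete item and a shift item.

Answer: No shift-reduce conflicts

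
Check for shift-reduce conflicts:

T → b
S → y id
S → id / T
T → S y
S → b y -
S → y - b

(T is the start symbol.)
Augment with T' → T and build the canonical LR(0) collection (I0 = CLOSURE({[T' → . T]}), then GOTO on every symbol after a dot until no new states appear). It has 14 states:
  I0: { [S → . b y -], [S → . id / T], [S → . y - b], [S → . y id], [T → . S y], [T → . b], [T' → . T] }  — shift
  I1: { [T → S . y] }  — shift
  I2: { [T' → T .] }  — accept
  I3: { [S → b . y -], [T → b .] }  — shift, reduce
  I4: { [S → id . / T] }  — shift
  I5: { [S → y . - b], [S → y . id] }  — shift
  I6: { [S → y - . b] }  — shift
  I7: { [S → y id .] }  — reduce
  I8: { [S → y - b .] }  — reduce
  I9: { [S → . b y -], [S → . id / T], [S → . y - b], [S → . y id], [S → id / . T], [T → . S y], [T → . b] }  — shift
  I10: { [S → id / T .] }  — reduce
  I11: { [S → b y . -] }  — shift
  I12: { [S → b y - .] }  — reduce
  I13: { [T → S y .] }  — reduce

I3 contains reduce item [T → b .] and shift item [S → b . y -] — shift-reduce conflict.

Answer: Yes — I3: [T → b .] vs [S → b . y -]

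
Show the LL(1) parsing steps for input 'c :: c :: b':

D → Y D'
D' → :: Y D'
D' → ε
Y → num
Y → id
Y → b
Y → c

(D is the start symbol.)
LL(1) parsing maintains a stack (initially the start symbol over $) and the input. At each step: if the stack top is a terminal, match it against the current input token; if it is a non-terminal N, replace it with the RHS of M[N, lookahead] (the unique production whose predict set contains the lookahead).

Stack is shown with the top on the left.

Stack      Input          Action
--------------------------------
D $        c :: c :: b $  output D → Y D'
Y D' $     c :: c :: b $  output Y → c
c D' $     c :: c :: b $  match 'c'
D' $       :: c :: b $    output D' → :: Y D'
:: Y D' $  :: c :: b $    match '::'
Y D' $     c :: b $       output Y → c
c D' $     c :: b $       match 'c'
D' $       :: b $         output D' → :: Y D'
:: Y D' $  :: b $         match '::'
Y D' $     b $            output Y → b
b D' $     b $            match 'b'
D' $       $              output D' → ε
$          $              accept

The string is accepted.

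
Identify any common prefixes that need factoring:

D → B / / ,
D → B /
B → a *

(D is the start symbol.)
Left-factoring is needed when two productions for the same non-terminal
share a common prefix on the right-hand side.

Productions for D:
  D → B / / ,
  D → B /

Found common prefix 'B /' in productions for D

Answer: Yes, D has productions with common prefix 'B /'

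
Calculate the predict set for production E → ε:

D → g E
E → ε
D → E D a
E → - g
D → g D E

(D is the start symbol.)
{ $, '-', 'a', 'g' }

PREDICT(E → ε) = (FIRST(RHS) \ {ε}) ∪ (FOLLOW(E) if ε ∈ FIRST(RHS), i.e. RHS ⇒* ε)
The right-hand side is ε (FIRST(ε) = { ε }), so the predict set is FOLLOW(E) = { $, '-', 'a', 'g' }
PREDICT(E → ε) = { $, '-', 'a', 'g' }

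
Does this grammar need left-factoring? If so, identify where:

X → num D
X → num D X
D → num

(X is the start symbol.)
Yes, X has productions with common prefix 'num D'

Left-factoring is needed when two productions for the same non-terminal
share a common prefix on the right-hand side.

Productions for X:
  X → num D
  X → num D X

Found common prefix 'num D' in productions for X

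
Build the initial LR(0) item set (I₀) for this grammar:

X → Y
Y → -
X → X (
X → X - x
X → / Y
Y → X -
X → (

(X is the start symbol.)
First, augment the grammar with X' → X
I₀ = CLOSURE({ [X' → . X] }):
  [X' → . X] has the dot before X: add [X → . Y], [X → . X (], [X → . X - x], [X → . / Y], [X → . (]
  [X → . Y] has the dot before Y: add [Y → . -], [Y → . X -]
No further items can be added.

I₀ = { [X → . (], [X → . / Y], [X → . X (], [X → . X - x], [X → . Y], [X' → . X], [Y → . -], [Y → . X -] }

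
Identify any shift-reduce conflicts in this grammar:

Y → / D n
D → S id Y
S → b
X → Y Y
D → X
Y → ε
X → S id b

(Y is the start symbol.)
Augment with Y' → Y and build the canonical LR(0) collection (I0 = CLOSURE({[Y' → . Y]}), then GOTO on every symbol after a dot until no new states appear). It has 13 states:
  I0: { [Y → . / D n], [Y → .], [Y' → . Y] }  — shift, reduce
  I1: { [D → . S id Y], [D → . X], [S → . b], [X → . S id b], [X → . Y Y], [Y → . / D n], [Y → .], [Y → / . D n] }  — shift, reduce
  I2: { [Y' → Y .] }  — accept
  I3: { [Y → / D . n] }  — shift
  I4: { [D → S . id Y], [X → S . id b] }  — shift
  I5: { [D → X .] }  — reduce
  I6: { [X → Y . Y], [Y → . / D n], [Y → .] }  — shift, reduce
  I7: { [S → b .] }  — reduce
  I8: { [X → Y Y .] }  — reduce
  I9: { [D → S id . Y], [X → S id . b], [Y → . / D n], [Y → .] }  — shift, reduce
  I10: { [D → S id Y .] }  — reduce
  I11: { [X → S id b .] }  — reduce
  I12: { [Y → / D n .] }  — reduce

I0 contains reduce item [Y → .] and shift item [Y → . / D n] — shift-reduce conflict.
I1 contains reduce item [Y → .] and shift items [S → . b], [Y → . / D n] — shift-reduce conflict.
I6 contains reduce item [Y → .] and shift item [Y → . / D n] — shift-reduce conflict.
I9 contains reduce item [Y → .] and shift items [X → S id . b], [Y → . / D n] — shift-reduce conflict.

Answer: Yes — I0: [Y → .] vs [Y → . / D n]; I1: [Y → .] vs [S → . b]; I6: [Y → .] vs [Y → . / D n]; I9: [Y → .] vs [X → S id . b]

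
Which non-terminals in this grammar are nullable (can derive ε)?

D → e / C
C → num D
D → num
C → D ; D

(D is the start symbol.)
None

A non-terminal is nullable if it can derive ε (the empty string): either it has an ε-production, or it has a production whose right-hand side consists entirely of nullable non-terminals.

There are no ε-productions, so no non-terminal can derive ε.
No non-terminals are nullable.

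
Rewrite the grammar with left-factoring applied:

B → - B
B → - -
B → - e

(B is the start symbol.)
B → - B'
B' → B
B' → -
B' → e

Left-factoring transforms A → αβ₁ | αβ₂ into A → αA' and A' → β₁ | β₂
(α is the longest common prefix among the alternatives). Repeat until
no nonterminal has two alternatives with a common prefix.

Round 1: B has alternatives sharing prefix '-'. Introduce B': B → - B'
  Add: B' → B
  Add: B' → -
  Add: B' → e

No remaining common prefixes — done.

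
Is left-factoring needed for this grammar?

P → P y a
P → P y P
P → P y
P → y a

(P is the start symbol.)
Yes, P has productions with common prefix 'P y'

Left-factoring is needed when two productions for the same non-terminal
share a common prefix on the right-hand side.

Productions for P:
  P → P y a
  P → P y P
  P → P y
  P → y a

Found common prefix 'P y' in productions for P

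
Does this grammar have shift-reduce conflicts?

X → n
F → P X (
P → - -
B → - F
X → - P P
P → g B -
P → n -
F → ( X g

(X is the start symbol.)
Augment with X' → X and build the canonical LR(0) collection (I0 = CLOSURE({[X' → . X]}), then GOTO on every symbol after a dot until no new states appear). It has 21 states:
  I0: { [X → . - P P], [X → . n], [X' → . X] }  — shift
  I1: { [P → . - -], [P → . g B -], [P → . n -], [X → - . P P] }  — shift
  I2: { [X' → X .] }  — accept
  I3: { [X → n .] }  — reduce
  I4: { [P → - . -] }  — shift
  I5: { [P → . - -], [P → . g B -], [P → . n -], [X → - P . P] }  — shift
  I6: { [B → . - F], [P → g . B -] }  — shift
  I7: { [P → n . -] }  — shift
  I8: { [P → n - .] }  — reduce
  I9: { [B → - . F], [F → . ( X g], [F → . P X (], [P → . - -], [P → . g B -], [P → . n -] }  — shift
  I10: { [P → g B . -] }  — shift
  I11: { [P → g B - .] }  — reduce
  I12: { [F → ( . X g], [X → . - P P], [X → . n] }  — shift
  I13: { [B → - F .] }  — reduce
  I14: { [F → P . X (], [X → . - P P], [X → . n] }  — shift
  I15: { [F → P X . (] }  — shift
  I16: { [F → P X ( .] }  — reduce
  I17: { [F → ( X . g] }  — shift
  I18: { [F → ( X g .] }  — reduce
  I19: { [X → - P P .] }  — reduce
  I20: { [P → - - .] }  — reduce

No state contains both a complete item and a shift item.

Answer: No shift-reduce conflicts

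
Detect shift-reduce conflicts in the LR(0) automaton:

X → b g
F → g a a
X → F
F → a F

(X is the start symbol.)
No shift-reduce conflicts

A shift-reduce conflict occurs when an LR(0) state has both:
  - a complete (reduce) item [A → α .] (dot at the end), and
  - a shift item [B → β . c γ] (dot before a terminal).

Augment with X' → X and build the canonical LR(0) collection (I0 = CLOSURE({[X' → . X]}), then GOTO on every symbol after a dot until no new states appear). It has 10 states:
  I0: { [F → . a F], [F → . g a a], [X → . F], [X → . b g], [X' → . X] }  — shift
  I1: { [X → F .] }  — reduce
  I2: { [X' → X .] }  — accept
  I3: { [F → . a F], [F → . g a a], [F → a . F] }  — shift
  I4: { [X → b . g] }  — shift
  I5: { [F → g . a a] }  — shift
  I6: { [F → g a . a] }  — shift
  I7: { [F → g a a .] }  — reduce
  I8: { [X → b g .] }  — reduce
  I9: { [F → a F .] }  — reduce

No state contains both a complete item and a shift item.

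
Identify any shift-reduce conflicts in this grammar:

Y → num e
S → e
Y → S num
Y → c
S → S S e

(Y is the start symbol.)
A shift-reduce conflict occurs when an LR(0) state has both:
  - a complete (reduce) item [A → α .] (dot at the end), and
  - a shift item [B → β . c γ] (dot before a terminal).

Augment with Y' → Y and build the canonical LR(0) collection (I0 = CLOSURE({[Y' → . Y]}), then GOTO on every symbol after a dot until no new states appear). It has 10 states:
  I0: { [S → . S S e], [S → . e], [Y → . S num], [Y → . c], [Y → . num e], [Y' → . Y] }  — shift
  I1: { [S → . S S e], [S → . e], [S → S . S e], [Y → S . num] }  — shift
  I2: { [Y' → Y .] }  — accept
  I3: { [Y → c .] }  — reduce
  I4: { [S → e .] }  — reduce
  I5: { [Y → num . e] }  — shift
  I6: { [Y → num e .] }  — reduce
  I7: { [S → . S S e], [S → . e], [S → S . S e], [S → S S . e] }  — shift
  I8: { [Y → S num .] }  — reduce
  I9: { [S → S S e .], [S → e .] }  — 2 reduces

No state contains both a complete item and a shift item.

Answer: No shift-reduce conflicts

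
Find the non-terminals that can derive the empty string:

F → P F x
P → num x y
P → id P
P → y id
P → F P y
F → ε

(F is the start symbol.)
{ 'F' }

A non-terminal is nullable if it can derive ε (the empty string): either it has an ε-production, or it has a production whose right-hand side consists entirely of nullable non-terminals.

ε-productions: F → ε
So F is immediately nullable.
No further non-terminal can be added: every production for the remaining non-terminals contains a terminal or a non-nullable non-terminal.
Nullable = { 'F' }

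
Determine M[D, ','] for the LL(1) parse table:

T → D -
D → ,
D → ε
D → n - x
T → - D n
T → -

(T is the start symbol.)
D → ,

To find M[D, ','], we find productions for D where ',' is in the predict set (PREDICT(N → α) = (FIRST(α) \ {ε}) ∪ (FOLLOW(N) if α ⇒* ε)).

Relevant sets:
  FOLLOW(D) = { '-', 'n' }

D → ,: PREDICT = { ',' }
  ',' is in predict set, so this production goes in M[D, ',']
D → ε: PREDICT = { '-', 'n' }
D → n - x: PREDICT = { 'n' }

M[D, ','] = D → ,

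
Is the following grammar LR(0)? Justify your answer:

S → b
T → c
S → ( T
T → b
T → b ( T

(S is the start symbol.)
Augment with S' → S and build the canonical LR(0) collection (I0 = CLOSURE({[S' → . S]}), then GOTO on every symbol after a dot until no new states appear). It has 9 states:
  I0: { [S → . ( T], [S → . b], [S' → . S] }  — shift
  I1: { [S → ( . T], [T → . b ( T], [T → . b], [T → . c] }  — shift
  I2: { [S' → S .] }  — accept
  I3: { [S → b .] }  — reduce
  I4: { [S → ( T .] }  — reduce
  I5: { [T → b . ( T], [T → b .] }  — shift, reduce
  I6: { [T → c .] }  — reduce
  I7: { [T → . b ( T], [T → . b], [T → . c], [T → b ( . T] }  — shift
  I8: { [T → b ( T .] }  — reduce

Conflict in state I5:
  Shift-reduce conflict between [T → b .] and [T → b . ( T]
So the grammar is NOT LR(0).

Answer: No. Shift-reduce conflict between [T → b .] and [T → b . ( T]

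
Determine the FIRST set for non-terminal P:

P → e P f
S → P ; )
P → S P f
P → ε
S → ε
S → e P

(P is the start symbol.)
{ ';', 'e', 'f', ε }

FIRST sets of the other non-terminals involved (by the same procedure, iterated to a fixed point):
  FIRST(S) = { ';', 'e', 'f', ε }

From P → e P f:
  - e is a terminal: add 'e' and stop
From P → S P f:
  - S is a non-terminal: add FIRST(S) \ {ε} = { ';', 'e', 'f' }
    S is nullable, so continue to the next symbol
  - P is the symbol being defined: contributes nothing new
    P is nullable, so continue to the next symbol
  - f is a terminal: add 'f' and stop
From P → ε:
  - ε-production, so ε ∈ FIRST(P)

Collecting: FIRST(P) = { ';', 'e', 'f', ε }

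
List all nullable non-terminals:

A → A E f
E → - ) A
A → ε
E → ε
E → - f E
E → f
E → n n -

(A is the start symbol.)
{ 'A', 'E' }

ε-productions: A → ε, E → ε
So A, E are immediately nullable.
Every non-terminal is now nullable.
Nullable = { 'A', 'E' }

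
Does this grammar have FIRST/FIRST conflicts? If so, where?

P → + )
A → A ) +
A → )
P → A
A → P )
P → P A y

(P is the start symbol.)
FIRST sets of the non-terminals at (or reachable through a nullable prefix from) the front of some alternative:
  FIRST(A) = { ')', '+' }
  FIRST(P) = { ')', '+' }

Productions for P:
  P → + ): FIRST = { '+' }
  P → A: FIRST = { ')', '+' }
  P → P A y: FIRST = { ')', '+' }
Productions for A:
  A → A ) +: FIRST = { ')', '+' }
  A → ): FIRST = { ')' }
  A → P ): FIRST = { ')', '+' }

Conflict for P: P → + ) and P → A
  Overlap: { '+' }
Conflict for P: P → + ) and P → P A y
  Overlap: { '+' }
Conflict for P: P → A and P → P A y
  Overlap: { ')', '+' }
Conflict for A: A → A ) + and A → )
  Overlap: { ')' }
Conflict for A: A → A ) + and A → P )
  Overlap: { ')', '+' }
Conflict for A: A → ) and A → P )
  Overlap: { ')' }

Answer: Yes. P → '+' ')' / P → A on { '+' }; P → '+' ')' / P → P A y on { '+' }; P → A / P → P A y on { ')', '+' }; A → A ')' '+' / A → ')' on { ')' }; A → A ')' '+' / A → P ')' on { ')', '+' }; A → ')' / A → P ')' on { ')' }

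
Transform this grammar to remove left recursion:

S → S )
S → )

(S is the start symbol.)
S → ) S'
S' → ) S'
S' → ε

S is directly left-recursive. The standard transformation for
  A → A α₁ | ... | A α_m | β₁ | ... | β_n
is
  A  → β₁ A' | ... | β_n A'
  A' → α₁ A' | ... | α_m A' | ε

S → ) becomes S → ) S'
S → S ) becomes S' → ) S'
Add S' → ε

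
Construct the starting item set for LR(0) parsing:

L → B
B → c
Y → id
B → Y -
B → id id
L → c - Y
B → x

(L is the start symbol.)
{ [B → . Y -], [B → . c], [B → . id id], [B → . x], [L → . B], [L → . c - Y], [L' → . L], [Y → . id] }

First, augment the grammar with L' → L
I₀ = CLOSURE({ [L' → . L] }):
  [L' → . L] has the dot before L: add [L → . B], [L → . c - Y]
  [L → . B] has the dot before B: add [B → . c], [B → . Y -], [B → . id id], [B → . x]
  [B → . Y -] has the dot before Y: add [Y → . id]
No further items can be added.

I₀ = { [B → . Y -], [B → . c], [B → . id id], [B → . x], [L → . B], [L → . c - Y], [L' → . L], [Y → . id] }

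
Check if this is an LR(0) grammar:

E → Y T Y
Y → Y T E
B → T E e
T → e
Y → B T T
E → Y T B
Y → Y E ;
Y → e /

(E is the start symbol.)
No. Shift-reduce conflict between [T → e .] and [Y → e . /]

Augment with E' → E and build the canonical LR(0) collection (I0 = CLOSURE({[E' → . E]}), then GOTO on every symbol after a dot until no new states appear). It has 18 states:
  I0: { [B → . T E e], [E → . Y T B], [E → . Y T Y], [E' → . E], [T → . e], [Y → . B T T], [Y → . Y E ;], [Y → . Y T E], [Y → . e /] }  — shift
  I1: { [T → . e], [Y → B . T T] }  — shift
  I2: { [E' → E .] }  — accept
  I3: { [B → . T E e], [B → T . E e], [E → . Y T B], [E → . Y T Y], [T → . e], [Y → . B T T], [Y → . Y E ;], [Y → . Y T E], [Y → . e /] }  — shift
  I4: { [B → . T E e], [E → . Y T B], [E → . Y T Y], [E → Y . T B], [E → Y . T Y], [T → . e], [Y → . B T T], [Y → . Y E ;], [Y → . Y T E], [Y → . e /], [Y → Y . E ;], [Y → Y . T E] }  — shift
  I5: { [T → e .], [Y → e . /] }  — shift, reduce
  I6: { [Y → e / .] }  — reduce
  I7: { [Y → Y E . ;] }  — shift
  I8: { [B → . T E e], [B → T . E e], [E → . Y T B], [E → . Y T Y], [E → Y T . B], [E → Y T . Y], [T → . e], [Y → . B T T], [Y → . Y E ;], [Y → . Y T E], [Y → . e /], [Y → Y T . E] }  — shift
  I9: { [E → Y T B .], [T → . e], [Y → B . T T] }  — shift, reduce
  I10: { [B → T E . e], [Y → Y T E .] }  — shift, reduce
  I11: { [B → . T E e], [E → . Y T B], [E → . Y T Y], [E → Y . T B], [E → Y . T Y], [E → Y T Y .], [T → . e], [Y → . B T T], [Y → . Y E ;], [Y → . Y T E], [Y → . e /], [Y → Y . E ;], [Y → Y . T E] }  — shift, reduce
  I12: { [B → T E e .] }  — reduce
  I13: { [T → . e], [Y → B T . T] }  — shift
  I14: { [T → e .] }  — reduce
  I15: { [Y → B T T .] }  — reduce
  I16: { [Y → Y E ; .] }  — reduce
  I17: { [B → T E . e] }  — shift

Conflict in state I5:
  Shift-reduce conflict between [T → e .] and [Y → e . /]
So the grammar is NOT LR(0).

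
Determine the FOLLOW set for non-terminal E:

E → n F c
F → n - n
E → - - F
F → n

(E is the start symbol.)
{ $ }

To compute FOLLOW(E), find every occurrence of E on a right-hand side N → α E β: add FIRST(β) \ {ε}, and if β is empty or nullable also add FOLLOW(N). Iterate to a fixed point.

E is the start symbol, so $ ∈ FOLLOW(E).
E does not occur on any right-hand side.

Taking the union: FOLLOW(E) = { $ }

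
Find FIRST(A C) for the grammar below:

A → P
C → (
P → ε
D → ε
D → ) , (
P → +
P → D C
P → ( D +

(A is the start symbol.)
FIRST sets of the non-terminals involved (from the grammar, by fixed-point iteration):
  FIRST(A) = { '(', ')', '+', ε }
  FIRST(C) = { '(' }

To compute FIRST(A C), process the symbols left to right:
Symbol A is a non-terminal. Add FIRST(A) \ {ε} = { '(', ')', '+' }
A is nullable (ε ∈ FIRST(A)), continue to the next symbol.
Symbol C is a non-terminal. Add FIRST(C) \ {ε} = { '(' }
C is not nullable (ε ∉ FIRST(C)), so stop here.
FIRST(A C) = { '(', ')', '+' }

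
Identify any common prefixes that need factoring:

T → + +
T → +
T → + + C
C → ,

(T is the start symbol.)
Left-factoring is needed when two productions for the same non-terminal
share a common prefix on the right-hand side.

Productions for T:
  T → + +
  T → +
  T → + + C

Found common prefix '+' in productions for T

Answer: Yes, T has productions with common prefix '+'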